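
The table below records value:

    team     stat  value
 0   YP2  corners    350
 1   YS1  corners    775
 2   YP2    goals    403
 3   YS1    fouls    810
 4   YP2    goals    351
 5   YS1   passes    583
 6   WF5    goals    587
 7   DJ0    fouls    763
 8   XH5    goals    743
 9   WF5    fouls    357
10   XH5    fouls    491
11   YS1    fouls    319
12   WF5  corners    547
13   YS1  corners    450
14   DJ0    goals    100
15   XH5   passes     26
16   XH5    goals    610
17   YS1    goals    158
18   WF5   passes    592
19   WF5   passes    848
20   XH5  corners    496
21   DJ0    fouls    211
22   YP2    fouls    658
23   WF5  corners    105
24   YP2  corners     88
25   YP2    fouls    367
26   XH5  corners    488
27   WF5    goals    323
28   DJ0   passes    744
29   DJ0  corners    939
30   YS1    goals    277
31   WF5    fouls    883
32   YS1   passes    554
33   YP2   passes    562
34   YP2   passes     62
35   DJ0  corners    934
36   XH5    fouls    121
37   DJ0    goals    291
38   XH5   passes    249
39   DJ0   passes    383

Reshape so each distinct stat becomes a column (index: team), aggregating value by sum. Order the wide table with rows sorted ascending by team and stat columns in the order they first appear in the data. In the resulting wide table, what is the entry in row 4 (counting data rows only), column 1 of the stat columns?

438

With rows sorted ascending by team, row 4 is team=YP2. stat columns in first-appearance order: corners, goals, fouls, passes; column 1 is corners.
Long rows with team=YP2, stat=corners: 350 + 88 = 438.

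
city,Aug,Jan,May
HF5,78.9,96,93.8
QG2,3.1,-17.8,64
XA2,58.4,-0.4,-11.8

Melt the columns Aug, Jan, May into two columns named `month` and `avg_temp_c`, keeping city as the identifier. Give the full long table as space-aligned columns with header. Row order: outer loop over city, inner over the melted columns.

city  month  avg_temp_c
HF5   Aug    78.9      
HF5   Jan    96        
HF5   May    93.8      
QG2   Aug    3.1       
QG2   Jan    -17.8     
QG2   May    64        
XA2   Aug    58.4      
XA2   Jan    -0.4      
XA2   May    -11.8     

Each (city, column) pair becomes one row: 3 × 3 = 9 rows.
For example, (HF5, Aug) → avg_temp_c=78.9.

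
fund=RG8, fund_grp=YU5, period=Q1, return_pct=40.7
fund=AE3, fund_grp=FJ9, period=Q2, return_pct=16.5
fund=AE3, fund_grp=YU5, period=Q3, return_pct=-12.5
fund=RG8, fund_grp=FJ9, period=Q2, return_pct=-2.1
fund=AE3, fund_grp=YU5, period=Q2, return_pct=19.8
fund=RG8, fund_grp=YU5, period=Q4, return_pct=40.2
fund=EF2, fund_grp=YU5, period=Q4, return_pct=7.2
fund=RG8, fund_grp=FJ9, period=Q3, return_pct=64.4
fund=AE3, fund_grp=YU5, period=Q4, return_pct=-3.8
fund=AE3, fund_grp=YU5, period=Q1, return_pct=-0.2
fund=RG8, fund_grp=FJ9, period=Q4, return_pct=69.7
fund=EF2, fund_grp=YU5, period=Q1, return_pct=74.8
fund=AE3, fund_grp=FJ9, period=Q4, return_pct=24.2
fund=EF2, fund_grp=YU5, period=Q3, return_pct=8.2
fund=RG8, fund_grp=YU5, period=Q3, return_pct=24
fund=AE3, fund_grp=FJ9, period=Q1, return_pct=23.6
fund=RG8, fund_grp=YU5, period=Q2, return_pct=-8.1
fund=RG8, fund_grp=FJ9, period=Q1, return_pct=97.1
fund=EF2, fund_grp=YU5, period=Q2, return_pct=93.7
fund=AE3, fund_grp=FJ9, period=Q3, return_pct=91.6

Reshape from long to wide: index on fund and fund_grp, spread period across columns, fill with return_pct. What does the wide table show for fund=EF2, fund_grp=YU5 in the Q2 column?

Wide layout: rows indexed by fund and fund_grp, columns are the 4 distinct period values (Q1, Q2, Q3, Q4).
Cell (fund=EF2, fund_grp=YU5, period=Q2) draws from the long row where fund=EF2, fund_grp=YU5 and period=Q2, which has return_pct=93.7.

93.7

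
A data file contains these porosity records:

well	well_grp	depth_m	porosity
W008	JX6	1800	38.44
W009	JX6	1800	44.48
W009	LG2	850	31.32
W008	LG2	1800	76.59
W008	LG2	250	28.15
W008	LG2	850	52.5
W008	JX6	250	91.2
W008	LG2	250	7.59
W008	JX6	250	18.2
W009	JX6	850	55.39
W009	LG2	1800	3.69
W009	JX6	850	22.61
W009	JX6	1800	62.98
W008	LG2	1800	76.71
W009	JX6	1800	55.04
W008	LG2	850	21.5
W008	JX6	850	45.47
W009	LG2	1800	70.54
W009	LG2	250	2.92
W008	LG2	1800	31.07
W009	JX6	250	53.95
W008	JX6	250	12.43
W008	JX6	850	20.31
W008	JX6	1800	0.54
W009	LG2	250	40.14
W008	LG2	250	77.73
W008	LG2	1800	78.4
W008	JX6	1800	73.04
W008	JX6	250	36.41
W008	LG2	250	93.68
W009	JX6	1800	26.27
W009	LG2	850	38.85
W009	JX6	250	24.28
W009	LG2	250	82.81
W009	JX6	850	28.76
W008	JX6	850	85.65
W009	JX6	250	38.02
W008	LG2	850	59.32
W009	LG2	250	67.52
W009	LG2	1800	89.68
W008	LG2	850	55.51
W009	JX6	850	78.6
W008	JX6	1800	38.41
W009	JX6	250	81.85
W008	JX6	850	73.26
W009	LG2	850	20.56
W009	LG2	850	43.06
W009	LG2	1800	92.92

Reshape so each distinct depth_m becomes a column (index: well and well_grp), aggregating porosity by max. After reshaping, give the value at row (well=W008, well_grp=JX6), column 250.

91.2

Rows with well=W008, well_grp=JX6 and depth_m=250: porosity values are 91.2, 18.2, 12.43, 36.41.
max(91.2, 18.2, 12.43, 36.41) = 91.2.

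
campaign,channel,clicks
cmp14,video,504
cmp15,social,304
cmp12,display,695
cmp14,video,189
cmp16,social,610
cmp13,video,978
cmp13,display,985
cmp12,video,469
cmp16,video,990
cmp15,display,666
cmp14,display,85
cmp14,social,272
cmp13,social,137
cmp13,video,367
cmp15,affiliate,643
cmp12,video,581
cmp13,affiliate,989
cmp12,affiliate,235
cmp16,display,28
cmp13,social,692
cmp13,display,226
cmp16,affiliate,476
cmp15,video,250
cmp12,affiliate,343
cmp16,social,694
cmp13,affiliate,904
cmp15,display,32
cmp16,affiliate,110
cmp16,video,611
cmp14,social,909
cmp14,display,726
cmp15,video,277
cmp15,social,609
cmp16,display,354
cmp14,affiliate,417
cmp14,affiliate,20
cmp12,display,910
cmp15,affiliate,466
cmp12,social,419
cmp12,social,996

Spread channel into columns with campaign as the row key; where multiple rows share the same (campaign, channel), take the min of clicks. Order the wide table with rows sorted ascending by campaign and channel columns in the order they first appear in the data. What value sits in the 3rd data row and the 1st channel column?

189

With rows sorted ascending by campaign, row 3 is campaign=cmp14. channel columns in first-appearance order: video, social, display, affiliate; column 1 is video.
Long rows with campaign=cmp14, channel=video: min(504, 189) = 189.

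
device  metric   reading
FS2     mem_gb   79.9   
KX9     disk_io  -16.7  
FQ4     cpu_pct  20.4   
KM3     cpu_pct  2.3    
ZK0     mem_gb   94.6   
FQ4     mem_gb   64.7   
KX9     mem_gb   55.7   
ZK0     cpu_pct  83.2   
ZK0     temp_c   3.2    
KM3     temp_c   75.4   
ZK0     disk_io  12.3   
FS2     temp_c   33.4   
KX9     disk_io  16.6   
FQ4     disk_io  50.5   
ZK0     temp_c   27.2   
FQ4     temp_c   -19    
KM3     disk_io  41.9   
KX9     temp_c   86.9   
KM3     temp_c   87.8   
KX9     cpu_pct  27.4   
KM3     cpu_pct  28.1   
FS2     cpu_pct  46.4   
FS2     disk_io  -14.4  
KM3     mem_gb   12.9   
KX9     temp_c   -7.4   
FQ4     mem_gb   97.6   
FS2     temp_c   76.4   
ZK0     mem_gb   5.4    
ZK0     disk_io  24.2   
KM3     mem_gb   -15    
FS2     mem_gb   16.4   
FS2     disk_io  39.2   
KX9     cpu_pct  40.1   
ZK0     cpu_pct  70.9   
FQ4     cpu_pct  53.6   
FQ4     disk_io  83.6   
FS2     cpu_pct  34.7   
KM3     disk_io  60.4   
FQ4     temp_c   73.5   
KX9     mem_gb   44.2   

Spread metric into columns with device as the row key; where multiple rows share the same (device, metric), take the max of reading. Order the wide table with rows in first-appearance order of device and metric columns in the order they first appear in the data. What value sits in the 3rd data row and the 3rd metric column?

With rows in first-appearance order of device, row 3 is device=FQ4. metric columns in first-appearance order: mem_gb, disk_io, cpu_pct, temp_c; column 3 is cpu_pct.
Long rows with device=FQ4, metric=cpu_pct: max(20.4, 53.6) = 53.6.

53.6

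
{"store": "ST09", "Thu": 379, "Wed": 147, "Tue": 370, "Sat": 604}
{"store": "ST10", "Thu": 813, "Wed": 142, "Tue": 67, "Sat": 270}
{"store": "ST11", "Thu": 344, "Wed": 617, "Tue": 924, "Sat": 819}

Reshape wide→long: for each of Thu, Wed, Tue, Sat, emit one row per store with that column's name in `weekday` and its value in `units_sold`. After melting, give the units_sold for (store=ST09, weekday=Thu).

379

Unpivoting turns each (store, wide-column) pair into one long row.
The wide cell at row ST09, column Thu holds 379, so the long row (ST09, Thu) has units_sold=379.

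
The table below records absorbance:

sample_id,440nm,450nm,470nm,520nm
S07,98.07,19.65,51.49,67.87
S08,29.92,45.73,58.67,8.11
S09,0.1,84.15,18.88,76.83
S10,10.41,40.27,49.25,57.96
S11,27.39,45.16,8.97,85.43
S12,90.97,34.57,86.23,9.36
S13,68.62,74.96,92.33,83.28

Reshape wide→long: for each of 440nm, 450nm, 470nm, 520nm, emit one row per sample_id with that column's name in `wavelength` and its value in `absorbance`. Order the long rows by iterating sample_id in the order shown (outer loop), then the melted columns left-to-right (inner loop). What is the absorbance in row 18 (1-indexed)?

45.16

28 rows total (7 × 4). Row 18: index ⌊(18-1)/4⌋ = 4 into sample_id → S11; (18-1) mod 4 = 1 into the melted columns → 450nm.
So row 18 is (S11, 450nm, 45.16); absorbance = 45.16.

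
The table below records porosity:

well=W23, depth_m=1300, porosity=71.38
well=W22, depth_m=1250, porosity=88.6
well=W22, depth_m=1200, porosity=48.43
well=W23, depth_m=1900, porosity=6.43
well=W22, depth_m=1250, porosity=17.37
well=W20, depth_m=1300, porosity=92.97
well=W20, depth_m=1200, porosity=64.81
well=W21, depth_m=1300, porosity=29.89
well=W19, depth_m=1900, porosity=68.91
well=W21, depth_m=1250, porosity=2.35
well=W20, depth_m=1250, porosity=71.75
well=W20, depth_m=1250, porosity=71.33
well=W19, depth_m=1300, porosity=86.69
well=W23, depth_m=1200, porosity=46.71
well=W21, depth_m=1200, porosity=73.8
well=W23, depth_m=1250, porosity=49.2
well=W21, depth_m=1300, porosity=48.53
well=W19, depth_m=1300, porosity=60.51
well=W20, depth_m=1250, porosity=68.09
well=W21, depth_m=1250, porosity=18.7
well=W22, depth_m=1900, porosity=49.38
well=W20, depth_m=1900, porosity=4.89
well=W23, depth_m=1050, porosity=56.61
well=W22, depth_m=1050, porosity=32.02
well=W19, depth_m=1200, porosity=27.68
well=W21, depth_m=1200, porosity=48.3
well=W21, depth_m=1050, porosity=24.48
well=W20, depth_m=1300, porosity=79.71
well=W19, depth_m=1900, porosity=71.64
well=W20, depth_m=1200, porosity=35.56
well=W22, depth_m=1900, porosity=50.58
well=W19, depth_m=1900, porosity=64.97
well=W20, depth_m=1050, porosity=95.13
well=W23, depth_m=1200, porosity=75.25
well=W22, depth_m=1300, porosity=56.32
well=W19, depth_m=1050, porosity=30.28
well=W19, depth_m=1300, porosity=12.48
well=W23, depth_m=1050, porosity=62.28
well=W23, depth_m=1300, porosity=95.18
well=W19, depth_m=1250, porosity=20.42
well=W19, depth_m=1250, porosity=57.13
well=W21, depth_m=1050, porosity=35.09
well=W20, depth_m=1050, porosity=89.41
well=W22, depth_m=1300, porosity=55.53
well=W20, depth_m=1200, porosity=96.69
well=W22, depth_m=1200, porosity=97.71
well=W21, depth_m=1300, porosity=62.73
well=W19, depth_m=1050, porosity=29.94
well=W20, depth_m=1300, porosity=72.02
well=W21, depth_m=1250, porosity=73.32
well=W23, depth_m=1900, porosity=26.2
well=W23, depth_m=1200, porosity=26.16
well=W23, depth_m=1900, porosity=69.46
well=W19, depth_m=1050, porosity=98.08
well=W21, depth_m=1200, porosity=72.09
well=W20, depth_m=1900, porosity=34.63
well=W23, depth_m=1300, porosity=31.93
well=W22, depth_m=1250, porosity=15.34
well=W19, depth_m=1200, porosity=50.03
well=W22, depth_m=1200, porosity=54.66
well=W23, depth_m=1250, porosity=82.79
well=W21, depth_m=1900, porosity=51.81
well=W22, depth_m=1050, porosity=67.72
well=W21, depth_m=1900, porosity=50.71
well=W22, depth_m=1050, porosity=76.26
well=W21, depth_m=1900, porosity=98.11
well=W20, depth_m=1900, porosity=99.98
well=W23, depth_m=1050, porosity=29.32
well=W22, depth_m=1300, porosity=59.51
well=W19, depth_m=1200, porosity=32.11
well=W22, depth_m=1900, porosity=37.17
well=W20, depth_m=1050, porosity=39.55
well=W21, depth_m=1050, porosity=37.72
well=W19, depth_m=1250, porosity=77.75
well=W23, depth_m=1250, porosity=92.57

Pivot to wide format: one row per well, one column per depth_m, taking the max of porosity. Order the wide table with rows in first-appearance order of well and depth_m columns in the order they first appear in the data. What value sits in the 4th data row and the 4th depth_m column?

With rows in first-appearance order of well, row 4 is well=W21. depth_m columns in first-appearance order: 1300, 1250, 1200, 1900, 1050; column 4 is 1900.
Long rows with well=W21, depth_m=1900: max(51.81, 50.71, 98.11) = 98.11.

98.11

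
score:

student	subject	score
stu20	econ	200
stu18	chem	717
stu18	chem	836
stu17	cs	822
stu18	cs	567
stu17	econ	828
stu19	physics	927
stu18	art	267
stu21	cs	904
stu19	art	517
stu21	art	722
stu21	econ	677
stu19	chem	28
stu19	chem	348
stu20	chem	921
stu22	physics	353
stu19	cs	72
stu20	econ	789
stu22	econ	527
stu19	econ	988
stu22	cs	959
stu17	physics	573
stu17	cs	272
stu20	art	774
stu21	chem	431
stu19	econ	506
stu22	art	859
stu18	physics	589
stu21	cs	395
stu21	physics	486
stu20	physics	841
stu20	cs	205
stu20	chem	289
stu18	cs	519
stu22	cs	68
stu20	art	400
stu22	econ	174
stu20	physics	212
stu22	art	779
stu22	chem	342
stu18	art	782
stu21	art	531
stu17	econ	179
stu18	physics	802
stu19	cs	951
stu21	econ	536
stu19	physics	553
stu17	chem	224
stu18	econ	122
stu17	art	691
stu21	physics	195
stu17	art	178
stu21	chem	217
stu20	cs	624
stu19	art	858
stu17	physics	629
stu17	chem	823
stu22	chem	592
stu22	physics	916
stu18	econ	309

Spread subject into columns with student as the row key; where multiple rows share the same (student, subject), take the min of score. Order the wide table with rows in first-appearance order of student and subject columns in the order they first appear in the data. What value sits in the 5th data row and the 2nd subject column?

217

With rows in first-appearance order of student, row 5 is student=stu21. subject columns in first-appearance order: econ, chem, cs, physics, art; column 2 is chem.
Long rows with student=stu21, subject=chem: min(431, 217) = 217.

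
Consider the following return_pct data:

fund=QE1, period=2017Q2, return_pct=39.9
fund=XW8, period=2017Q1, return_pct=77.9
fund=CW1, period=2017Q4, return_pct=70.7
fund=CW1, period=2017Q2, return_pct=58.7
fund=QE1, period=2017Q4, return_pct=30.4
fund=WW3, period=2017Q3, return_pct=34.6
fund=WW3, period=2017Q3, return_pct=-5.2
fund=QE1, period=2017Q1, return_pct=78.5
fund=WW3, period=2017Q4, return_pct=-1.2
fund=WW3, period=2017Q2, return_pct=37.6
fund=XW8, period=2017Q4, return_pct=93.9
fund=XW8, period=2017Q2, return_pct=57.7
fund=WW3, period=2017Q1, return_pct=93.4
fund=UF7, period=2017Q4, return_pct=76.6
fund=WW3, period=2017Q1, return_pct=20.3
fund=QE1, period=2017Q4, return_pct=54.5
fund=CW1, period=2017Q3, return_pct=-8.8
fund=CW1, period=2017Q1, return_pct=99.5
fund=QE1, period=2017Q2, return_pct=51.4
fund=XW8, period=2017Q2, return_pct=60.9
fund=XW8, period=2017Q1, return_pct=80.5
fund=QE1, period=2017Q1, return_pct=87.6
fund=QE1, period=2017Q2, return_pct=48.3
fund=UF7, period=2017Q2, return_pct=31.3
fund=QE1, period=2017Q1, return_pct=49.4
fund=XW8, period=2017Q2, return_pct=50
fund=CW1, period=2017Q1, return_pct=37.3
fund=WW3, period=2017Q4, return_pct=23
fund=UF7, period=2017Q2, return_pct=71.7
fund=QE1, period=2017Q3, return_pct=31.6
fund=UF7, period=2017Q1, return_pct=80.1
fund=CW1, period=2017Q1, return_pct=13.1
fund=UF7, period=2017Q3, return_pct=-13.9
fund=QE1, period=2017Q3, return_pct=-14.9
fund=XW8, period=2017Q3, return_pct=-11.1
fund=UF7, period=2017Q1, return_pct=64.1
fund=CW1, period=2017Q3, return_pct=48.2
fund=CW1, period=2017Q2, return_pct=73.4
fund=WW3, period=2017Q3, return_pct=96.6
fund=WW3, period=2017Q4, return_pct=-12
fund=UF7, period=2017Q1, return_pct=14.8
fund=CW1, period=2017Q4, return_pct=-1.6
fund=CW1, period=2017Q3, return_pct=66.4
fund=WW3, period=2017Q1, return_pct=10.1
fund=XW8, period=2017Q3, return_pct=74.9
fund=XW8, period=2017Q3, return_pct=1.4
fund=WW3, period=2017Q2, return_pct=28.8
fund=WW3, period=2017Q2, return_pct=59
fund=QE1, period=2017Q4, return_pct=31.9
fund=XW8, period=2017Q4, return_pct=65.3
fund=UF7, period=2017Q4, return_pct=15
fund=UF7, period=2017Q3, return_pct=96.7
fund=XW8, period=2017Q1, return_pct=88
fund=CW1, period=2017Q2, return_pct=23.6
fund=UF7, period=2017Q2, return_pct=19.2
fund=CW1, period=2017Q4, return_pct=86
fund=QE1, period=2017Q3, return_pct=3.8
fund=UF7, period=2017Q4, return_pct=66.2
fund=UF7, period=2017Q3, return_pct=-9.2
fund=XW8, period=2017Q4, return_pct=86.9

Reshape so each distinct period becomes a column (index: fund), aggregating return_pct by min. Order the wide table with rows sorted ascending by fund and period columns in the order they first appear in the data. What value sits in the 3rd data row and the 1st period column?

19.2

With rows sorted ascending by fund, row 3 is fund=UF7. period columns in first-appearance order: 2017Q2, 2017Q1, 2017Q4, 2017Q3; column 1 is 2017Q2.
Long rows with fund=UF7, period=2017Q2: min(31.3, 71.7, 19.2) = 19.2.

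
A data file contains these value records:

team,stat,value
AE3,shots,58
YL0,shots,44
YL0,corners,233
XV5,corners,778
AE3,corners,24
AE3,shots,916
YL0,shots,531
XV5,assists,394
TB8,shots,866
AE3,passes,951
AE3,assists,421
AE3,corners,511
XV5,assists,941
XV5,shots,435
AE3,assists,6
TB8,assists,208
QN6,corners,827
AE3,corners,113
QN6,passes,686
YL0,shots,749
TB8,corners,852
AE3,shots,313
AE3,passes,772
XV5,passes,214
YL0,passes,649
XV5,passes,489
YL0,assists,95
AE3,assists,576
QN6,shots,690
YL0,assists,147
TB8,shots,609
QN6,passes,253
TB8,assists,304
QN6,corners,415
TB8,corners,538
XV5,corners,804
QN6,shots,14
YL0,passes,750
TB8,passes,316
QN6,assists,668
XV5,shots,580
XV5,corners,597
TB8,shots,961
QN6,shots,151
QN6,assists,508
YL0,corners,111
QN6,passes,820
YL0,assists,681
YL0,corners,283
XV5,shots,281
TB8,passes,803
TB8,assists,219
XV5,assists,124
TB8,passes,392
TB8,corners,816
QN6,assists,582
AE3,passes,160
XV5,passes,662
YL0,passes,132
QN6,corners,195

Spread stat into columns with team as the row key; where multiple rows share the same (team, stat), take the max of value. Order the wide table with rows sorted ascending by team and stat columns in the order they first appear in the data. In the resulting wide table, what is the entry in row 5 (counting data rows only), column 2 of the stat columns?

283

With rows sorted ascending by team, row 5 is team=YL0. stat columns in first-appearance order: shots, corners, assists, passes; column 2 is corners.
Long rows with team=YL0, stat=corners: max(233, 111, 283) = 283.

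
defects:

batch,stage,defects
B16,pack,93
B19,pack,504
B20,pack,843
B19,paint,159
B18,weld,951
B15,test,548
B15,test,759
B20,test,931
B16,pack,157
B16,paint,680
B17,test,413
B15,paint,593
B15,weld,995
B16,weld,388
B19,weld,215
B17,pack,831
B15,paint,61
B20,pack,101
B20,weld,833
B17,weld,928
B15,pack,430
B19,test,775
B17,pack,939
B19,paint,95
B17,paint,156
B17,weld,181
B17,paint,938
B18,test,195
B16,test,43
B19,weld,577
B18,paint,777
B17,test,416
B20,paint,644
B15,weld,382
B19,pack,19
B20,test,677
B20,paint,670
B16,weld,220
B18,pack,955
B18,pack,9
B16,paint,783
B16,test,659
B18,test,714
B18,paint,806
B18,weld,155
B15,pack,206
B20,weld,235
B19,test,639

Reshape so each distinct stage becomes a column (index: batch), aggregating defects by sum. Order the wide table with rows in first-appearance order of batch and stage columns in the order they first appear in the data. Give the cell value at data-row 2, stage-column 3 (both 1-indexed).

792

With rows in first-appearance order of batch, row 2 is batch=B19. stage columns in first-appearance order: pack, paint, weld, test; column 3 is weld.
Long rows with batch=B19, stage=weld: 215 + 577 = 792.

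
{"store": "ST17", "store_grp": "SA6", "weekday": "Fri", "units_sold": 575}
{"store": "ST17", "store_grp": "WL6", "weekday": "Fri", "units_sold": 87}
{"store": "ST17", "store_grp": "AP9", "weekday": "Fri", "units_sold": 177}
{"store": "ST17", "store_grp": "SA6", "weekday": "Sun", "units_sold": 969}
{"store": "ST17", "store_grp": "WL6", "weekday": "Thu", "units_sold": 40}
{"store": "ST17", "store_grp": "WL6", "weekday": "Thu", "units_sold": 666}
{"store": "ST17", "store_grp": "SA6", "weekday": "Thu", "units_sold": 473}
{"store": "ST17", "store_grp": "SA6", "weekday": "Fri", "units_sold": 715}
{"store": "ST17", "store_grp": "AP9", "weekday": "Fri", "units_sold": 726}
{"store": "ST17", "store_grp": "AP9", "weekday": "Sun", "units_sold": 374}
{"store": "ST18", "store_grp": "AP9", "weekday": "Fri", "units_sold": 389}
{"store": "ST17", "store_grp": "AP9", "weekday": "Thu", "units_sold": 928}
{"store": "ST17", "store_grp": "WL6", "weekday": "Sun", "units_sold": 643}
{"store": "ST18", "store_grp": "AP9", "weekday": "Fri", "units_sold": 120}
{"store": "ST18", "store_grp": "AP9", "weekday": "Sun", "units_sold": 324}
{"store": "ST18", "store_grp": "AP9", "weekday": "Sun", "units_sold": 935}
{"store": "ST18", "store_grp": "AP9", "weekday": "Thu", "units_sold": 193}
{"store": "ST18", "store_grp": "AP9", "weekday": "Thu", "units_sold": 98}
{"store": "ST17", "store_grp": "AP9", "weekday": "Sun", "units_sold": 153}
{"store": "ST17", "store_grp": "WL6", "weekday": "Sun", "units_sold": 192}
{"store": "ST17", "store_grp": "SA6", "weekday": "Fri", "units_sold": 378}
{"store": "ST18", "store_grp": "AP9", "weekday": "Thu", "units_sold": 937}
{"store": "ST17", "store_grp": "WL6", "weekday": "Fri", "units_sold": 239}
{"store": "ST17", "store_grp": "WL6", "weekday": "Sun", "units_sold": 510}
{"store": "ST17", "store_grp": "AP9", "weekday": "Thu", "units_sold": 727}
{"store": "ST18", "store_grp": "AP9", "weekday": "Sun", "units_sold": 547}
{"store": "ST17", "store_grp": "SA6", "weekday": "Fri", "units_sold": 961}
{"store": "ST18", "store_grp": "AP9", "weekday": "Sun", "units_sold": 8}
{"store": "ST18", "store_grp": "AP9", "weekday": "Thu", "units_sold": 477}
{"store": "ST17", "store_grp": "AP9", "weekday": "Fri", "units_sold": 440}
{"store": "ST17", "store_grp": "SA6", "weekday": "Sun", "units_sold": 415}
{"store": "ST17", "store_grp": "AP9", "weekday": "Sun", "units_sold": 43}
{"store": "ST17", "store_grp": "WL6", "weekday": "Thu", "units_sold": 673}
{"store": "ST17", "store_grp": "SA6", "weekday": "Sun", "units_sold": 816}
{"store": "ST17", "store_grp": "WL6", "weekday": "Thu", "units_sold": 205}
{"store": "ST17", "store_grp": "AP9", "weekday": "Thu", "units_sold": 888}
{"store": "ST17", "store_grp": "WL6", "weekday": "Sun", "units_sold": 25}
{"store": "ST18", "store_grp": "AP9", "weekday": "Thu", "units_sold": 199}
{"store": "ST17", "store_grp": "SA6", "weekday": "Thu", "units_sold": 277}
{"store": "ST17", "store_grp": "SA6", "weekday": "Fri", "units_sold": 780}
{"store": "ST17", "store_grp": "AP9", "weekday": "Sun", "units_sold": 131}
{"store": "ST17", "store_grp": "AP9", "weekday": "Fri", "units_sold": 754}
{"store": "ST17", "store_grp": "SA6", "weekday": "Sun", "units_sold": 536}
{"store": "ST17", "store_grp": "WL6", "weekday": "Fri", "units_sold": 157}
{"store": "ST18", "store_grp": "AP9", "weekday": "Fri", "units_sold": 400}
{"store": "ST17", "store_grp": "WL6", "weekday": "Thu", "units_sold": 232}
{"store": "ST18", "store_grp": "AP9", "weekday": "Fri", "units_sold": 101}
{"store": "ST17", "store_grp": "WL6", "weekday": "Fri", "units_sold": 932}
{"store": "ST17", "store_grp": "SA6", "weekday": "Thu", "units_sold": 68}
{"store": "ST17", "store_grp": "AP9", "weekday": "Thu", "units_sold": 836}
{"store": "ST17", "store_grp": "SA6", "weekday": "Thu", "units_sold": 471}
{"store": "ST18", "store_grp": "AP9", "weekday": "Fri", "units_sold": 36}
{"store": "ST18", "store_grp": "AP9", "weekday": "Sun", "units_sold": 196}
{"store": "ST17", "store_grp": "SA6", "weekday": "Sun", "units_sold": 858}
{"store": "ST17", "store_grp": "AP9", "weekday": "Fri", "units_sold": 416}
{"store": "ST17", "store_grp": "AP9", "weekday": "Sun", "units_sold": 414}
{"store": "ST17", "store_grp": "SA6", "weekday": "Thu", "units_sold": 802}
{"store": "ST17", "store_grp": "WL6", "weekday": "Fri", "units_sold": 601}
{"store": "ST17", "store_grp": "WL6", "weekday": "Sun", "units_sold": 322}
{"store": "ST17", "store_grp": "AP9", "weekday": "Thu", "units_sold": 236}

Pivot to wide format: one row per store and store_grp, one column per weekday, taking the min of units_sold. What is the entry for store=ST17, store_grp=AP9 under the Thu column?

236

Rows with store=ST17, store_grp=AP9 and weekday=Thu: units_sold values are 928, 727, 888, 836, 236.
min(928, 727, 888, 836, 236) = 236.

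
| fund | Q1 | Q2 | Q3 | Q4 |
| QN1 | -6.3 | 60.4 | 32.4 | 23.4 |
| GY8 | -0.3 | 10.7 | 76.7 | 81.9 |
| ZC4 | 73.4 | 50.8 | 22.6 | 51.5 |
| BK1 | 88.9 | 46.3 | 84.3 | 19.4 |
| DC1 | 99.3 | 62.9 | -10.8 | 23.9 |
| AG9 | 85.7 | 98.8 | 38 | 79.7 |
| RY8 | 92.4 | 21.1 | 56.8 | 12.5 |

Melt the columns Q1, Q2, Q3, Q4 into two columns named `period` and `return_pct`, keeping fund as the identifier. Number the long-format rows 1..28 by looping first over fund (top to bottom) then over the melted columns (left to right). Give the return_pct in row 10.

28 rows total (7 × 4). Row 10: index ⌊(10-1)/4⌋ = 2 into fund → ZC4; (10-1) mod 4 = 1 into the melted columns → Q2.
So row 10 is (ZC4, Q2, 50.8); return_pct = 50.8.

50.8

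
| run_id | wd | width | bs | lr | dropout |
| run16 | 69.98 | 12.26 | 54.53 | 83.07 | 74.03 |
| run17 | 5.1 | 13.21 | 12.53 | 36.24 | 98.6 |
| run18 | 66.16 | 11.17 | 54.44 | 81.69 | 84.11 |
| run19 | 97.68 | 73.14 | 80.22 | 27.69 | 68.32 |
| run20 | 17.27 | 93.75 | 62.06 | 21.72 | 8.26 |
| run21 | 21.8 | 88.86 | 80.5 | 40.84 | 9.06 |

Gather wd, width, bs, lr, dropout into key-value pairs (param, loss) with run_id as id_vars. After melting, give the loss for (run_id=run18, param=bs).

54.44

Unpivoting turns each (run_id, wide-column) pair into one long row.
The wide cell at row run18, column bs holds 54.44, so the long row (run18, bs) has loss=54.44.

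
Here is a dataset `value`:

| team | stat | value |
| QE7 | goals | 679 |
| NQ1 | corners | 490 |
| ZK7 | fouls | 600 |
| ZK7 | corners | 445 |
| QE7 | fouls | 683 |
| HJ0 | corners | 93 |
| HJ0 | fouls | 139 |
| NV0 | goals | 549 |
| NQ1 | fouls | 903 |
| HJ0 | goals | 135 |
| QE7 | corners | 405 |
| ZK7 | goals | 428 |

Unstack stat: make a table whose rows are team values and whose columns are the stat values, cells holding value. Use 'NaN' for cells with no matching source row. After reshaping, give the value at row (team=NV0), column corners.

No long-format row has team=NV0 and stat=corners, so the cell is NaN.

NaN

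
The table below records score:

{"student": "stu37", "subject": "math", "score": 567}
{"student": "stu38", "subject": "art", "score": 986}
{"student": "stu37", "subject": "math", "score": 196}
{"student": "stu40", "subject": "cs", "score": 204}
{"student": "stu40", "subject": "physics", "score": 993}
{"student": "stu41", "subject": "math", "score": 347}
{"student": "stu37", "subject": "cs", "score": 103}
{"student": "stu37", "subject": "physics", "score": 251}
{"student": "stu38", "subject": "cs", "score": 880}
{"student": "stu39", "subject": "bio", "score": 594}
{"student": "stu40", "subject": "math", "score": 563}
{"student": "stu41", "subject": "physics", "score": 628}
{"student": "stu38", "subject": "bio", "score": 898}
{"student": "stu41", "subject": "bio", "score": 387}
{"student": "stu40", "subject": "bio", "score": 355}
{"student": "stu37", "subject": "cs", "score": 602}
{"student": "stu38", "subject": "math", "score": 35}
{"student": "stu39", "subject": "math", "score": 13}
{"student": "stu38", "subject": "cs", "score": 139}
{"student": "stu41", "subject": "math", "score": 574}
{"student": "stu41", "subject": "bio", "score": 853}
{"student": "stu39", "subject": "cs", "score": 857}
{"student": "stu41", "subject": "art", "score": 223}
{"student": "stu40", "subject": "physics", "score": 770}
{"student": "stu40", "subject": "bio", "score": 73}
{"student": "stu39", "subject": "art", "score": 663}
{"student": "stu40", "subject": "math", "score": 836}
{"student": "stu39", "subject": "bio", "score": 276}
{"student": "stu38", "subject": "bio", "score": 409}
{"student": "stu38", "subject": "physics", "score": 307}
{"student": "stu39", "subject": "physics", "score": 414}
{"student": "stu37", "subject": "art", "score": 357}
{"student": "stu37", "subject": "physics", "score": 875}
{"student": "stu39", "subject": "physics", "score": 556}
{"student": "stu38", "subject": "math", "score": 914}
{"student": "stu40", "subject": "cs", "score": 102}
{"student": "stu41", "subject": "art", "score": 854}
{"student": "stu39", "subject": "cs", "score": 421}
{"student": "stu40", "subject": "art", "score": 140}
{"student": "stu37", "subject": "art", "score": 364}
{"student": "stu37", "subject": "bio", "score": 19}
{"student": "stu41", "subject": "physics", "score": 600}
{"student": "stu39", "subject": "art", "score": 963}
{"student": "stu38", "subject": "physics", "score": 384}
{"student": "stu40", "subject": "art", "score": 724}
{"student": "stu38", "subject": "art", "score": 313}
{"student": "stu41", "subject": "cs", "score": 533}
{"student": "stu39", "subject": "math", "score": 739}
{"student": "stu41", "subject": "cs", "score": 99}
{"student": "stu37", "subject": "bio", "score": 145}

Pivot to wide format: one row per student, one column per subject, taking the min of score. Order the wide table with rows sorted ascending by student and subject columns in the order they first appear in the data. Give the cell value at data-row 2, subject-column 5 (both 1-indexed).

409

With rows sorted ascending by student, row 2 is student=stu38. subject columns in first-appearance order: math, art, cs, physics, bio; column 5 is bio.
Long rows with student=stu38, subject=bio: min(898, 409) = 409.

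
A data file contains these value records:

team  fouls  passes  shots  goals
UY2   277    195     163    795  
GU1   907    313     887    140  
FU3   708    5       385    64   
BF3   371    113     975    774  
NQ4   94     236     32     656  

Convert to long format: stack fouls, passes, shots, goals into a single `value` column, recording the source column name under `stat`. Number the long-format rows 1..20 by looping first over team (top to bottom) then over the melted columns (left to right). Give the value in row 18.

20 rows total (5 × 4). Row 18: index ⌊(18-1)/4⌋ = 4 into team → NQ4; (18-1) mod 4 = 1 into the melted columns → passes.
So row 18 is (NQ4, passes, 236); value = 236.

236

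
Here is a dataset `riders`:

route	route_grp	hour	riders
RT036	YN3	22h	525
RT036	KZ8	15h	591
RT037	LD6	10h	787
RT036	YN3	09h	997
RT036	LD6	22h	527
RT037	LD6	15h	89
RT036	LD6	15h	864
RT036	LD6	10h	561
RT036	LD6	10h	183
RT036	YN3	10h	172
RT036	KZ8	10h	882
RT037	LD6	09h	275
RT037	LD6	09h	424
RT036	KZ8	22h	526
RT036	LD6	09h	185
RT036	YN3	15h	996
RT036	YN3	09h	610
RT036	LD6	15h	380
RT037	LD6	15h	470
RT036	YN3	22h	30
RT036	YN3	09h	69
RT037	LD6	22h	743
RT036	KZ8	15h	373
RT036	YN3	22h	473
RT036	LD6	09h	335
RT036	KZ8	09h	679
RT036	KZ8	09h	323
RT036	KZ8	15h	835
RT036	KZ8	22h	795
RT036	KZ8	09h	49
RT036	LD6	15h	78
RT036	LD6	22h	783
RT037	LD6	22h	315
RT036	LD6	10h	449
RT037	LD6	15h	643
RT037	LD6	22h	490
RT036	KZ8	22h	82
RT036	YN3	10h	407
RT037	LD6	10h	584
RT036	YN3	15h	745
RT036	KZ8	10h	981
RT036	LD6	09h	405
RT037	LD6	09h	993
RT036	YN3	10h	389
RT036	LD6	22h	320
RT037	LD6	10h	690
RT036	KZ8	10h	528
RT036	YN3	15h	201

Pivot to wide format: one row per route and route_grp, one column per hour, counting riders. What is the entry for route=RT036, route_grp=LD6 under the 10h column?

3

Rows with route=RT036, route_grp=LD6 and hour=10h: riders values are 561, 183, 449.
3 rows match — count = 3.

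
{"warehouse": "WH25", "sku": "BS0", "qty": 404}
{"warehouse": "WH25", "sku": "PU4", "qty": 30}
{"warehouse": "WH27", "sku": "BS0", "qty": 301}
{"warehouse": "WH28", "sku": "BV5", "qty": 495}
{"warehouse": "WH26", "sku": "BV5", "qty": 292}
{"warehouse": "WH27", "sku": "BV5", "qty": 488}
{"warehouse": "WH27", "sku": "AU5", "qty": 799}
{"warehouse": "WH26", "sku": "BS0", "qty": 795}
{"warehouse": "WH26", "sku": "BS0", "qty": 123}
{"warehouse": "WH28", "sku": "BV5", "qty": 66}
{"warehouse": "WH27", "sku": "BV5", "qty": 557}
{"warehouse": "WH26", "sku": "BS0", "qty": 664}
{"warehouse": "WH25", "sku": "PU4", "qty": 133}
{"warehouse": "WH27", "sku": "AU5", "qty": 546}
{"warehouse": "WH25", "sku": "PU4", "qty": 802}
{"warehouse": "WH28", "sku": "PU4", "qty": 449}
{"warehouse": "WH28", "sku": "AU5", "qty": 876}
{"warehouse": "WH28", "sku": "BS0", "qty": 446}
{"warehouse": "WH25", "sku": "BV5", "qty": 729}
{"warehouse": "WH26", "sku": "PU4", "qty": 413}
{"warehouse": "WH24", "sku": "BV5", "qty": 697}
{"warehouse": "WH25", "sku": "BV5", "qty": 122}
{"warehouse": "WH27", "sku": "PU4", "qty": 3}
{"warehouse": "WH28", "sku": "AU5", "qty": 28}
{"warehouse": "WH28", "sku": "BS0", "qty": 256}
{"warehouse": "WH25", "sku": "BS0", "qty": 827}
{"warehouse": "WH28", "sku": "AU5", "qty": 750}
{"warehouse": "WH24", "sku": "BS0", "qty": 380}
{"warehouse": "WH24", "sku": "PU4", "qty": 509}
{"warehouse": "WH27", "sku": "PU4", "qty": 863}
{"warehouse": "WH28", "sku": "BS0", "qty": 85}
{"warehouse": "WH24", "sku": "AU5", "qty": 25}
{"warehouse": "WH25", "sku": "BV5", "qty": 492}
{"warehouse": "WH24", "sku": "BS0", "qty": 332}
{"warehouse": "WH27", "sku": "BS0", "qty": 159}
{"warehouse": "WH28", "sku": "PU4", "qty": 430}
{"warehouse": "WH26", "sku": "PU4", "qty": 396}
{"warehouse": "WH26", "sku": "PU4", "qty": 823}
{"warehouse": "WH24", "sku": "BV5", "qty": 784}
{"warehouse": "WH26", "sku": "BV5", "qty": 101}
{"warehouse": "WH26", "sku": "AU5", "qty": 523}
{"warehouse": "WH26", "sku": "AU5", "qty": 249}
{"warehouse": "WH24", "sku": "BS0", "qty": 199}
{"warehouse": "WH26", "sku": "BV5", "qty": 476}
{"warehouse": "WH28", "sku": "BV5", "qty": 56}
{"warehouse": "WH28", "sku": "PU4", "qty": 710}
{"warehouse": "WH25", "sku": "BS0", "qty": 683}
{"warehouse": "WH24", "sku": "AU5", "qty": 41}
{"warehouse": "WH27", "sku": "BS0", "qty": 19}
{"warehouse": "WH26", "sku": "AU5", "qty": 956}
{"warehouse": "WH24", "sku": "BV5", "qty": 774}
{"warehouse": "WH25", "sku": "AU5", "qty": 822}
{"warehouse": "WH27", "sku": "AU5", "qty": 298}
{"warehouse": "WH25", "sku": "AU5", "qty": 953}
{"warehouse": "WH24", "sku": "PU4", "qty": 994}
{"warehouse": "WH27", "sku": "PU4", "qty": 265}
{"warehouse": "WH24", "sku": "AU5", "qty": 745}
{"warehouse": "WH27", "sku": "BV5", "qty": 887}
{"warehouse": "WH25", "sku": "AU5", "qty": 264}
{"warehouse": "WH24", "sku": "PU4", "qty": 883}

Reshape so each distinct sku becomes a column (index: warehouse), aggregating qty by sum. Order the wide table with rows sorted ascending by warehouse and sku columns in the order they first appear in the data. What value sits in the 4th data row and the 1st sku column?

479

With rows sorted ascending by warehouse, row 4 is warehouse=WH27. sku columns in first-appearance order: BS0, PU4, BV5, AU5; column 1 is BS0.
Long rows with warehouse=WH27, sku=BS0: 301 + 159 + 19 = 479.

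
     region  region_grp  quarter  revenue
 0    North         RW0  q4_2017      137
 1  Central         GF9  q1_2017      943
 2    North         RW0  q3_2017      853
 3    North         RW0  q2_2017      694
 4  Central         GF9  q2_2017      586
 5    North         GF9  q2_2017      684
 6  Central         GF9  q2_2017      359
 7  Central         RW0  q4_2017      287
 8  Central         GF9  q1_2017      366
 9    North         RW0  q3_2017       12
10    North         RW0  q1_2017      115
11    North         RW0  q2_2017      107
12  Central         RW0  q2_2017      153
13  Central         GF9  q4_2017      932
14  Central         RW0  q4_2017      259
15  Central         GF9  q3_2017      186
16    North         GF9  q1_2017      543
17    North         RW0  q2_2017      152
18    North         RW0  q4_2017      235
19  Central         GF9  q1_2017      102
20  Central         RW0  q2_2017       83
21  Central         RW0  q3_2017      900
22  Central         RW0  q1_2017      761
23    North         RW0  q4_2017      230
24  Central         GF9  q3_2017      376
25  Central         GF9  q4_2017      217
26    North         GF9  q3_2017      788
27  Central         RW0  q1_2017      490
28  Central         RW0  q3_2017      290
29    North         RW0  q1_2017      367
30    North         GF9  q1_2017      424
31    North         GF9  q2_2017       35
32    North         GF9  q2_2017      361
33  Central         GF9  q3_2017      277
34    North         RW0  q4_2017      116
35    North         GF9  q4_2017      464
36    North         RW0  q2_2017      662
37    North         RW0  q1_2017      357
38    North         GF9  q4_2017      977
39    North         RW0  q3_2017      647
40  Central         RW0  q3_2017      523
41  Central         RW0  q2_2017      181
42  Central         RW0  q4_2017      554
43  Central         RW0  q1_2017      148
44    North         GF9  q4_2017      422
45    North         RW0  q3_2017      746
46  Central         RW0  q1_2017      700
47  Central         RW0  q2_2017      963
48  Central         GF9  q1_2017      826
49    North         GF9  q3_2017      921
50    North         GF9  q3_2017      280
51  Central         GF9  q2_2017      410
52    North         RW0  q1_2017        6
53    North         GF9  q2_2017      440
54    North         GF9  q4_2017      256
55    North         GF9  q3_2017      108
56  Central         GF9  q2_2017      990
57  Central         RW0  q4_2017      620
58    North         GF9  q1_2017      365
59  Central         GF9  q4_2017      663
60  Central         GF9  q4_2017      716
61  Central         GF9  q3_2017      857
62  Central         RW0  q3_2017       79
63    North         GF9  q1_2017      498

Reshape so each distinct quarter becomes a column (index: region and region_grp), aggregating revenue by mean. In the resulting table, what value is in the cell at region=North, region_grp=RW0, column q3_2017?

Rows with region=North, region_grp=RW0 and quarter=q3_2017: revenue values are 853, 12, 647, 746.
(853 + 12 + 647 + 746) / 4 = 564.50.

564.50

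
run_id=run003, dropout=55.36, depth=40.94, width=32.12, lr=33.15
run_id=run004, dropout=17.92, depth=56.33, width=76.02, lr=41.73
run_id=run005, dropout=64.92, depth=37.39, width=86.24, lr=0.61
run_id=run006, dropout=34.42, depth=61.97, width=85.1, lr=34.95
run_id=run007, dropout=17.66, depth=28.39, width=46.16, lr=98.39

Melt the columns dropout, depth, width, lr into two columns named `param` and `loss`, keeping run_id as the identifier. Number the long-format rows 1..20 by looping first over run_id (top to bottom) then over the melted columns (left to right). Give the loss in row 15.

85.1

20 rows total (5 × 4). Row 15: index ⌊(15-1)/4⌋ = 3 into run_id → run006; (15-1) mod 4 = 2 into the melted columns → width.
So row 15 is (run006, width, 85.1); loss = 85.1.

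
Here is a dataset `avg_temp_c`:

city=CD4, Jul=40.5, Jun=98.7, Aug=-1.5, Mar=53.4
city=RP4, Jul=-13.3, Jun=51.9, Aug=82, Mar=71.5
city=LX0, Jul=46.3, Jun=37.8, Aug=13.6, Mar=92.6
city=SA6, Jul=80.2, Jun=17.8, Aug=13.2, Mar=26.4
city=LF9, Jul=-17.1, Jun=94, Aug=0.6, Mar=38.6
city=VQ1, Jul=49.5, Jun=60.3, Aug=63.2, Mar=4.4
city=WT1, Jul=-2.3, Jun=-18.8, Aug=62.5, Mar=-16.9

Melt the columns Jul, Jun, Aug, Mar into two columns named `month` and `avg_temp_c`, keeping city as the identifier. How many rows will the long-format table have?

28

7 city values × 4 melted columns = 28 rows.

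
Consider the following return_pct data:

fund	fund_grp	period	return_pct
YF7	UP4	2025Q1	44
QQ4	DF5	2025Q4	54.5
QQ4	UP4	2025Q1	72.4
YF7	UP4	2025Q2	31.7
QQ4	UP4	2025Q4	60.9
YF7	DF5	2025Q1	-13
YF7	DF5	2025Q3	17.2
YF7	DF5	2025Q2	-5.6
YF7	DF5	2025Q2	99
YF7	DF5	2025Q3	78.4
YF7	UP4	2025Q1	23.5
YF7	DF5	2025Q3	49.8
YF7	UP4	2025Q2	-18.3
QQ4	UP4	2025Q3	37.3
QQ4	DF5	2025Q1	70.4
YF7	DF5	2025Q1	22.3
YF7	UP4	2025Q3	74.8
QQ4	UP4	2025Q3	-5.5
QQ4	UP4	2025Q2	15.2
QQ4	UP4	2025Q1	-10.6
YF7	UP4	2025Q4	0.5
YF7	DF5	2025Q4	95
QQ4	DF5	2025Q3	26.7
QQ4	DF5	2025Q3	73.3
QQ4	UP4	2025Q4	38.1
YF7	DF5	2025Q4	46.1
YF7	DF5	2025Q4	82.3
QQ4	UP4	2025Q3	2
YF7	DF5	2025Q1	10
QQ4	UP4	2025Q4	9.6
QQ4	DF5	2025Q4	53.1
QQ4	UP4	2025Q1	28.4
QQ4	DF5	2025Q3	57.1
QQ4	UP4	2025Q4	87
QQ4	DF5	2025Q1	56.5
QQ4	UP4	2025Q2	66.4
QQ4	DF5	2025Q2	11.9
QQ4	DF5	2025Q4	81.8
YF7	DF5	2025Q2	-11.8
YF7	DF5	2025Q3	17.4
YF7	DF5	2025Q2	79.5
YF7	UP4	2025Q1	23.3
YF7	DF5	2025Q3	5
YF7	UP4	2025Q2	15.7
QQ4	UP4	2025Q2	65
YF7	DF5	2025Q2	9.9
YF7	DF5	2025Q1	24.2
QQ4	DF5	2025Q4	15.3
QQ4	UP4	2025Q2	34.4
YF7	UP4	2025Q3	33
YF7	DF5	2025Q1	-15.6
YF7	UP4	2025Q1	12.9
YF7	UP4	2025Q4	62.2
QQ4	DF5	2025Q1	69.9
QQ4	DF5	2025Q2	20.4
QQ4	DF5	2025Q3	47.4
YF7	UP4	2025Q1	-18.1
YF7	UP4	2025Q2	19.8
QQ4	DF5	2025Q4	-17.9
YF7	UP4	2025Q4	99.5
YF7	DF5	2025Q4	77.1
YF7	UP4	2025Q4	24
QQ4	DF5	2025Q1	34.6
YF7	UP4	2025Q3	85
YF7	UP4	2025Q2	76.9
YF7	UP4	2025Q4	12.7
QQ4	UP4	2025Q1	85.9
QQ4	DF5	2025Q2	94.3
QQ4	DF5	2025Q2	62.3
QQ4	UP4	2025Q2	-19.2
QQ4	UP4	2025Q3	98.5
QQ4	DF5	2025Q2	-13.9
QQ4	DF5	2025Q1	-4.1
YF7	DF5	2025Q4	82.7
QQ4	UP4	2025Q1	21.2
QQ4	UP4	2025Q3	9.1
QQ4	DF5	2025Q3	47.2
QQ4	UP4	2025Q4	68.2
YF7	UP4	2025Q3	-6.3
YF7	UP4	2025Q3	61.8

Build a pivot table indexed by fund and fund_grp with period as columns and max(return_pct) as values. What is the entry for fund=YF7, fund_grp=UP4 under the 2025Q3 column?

85

Rows with fund=YF7, fund_grp=UP4 and period=2025Q3: return_pct values are 74.8, 33, 85, -6.3, 61.8.
max(74.8, 33, 85, -6.3, 61.8) = 85.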